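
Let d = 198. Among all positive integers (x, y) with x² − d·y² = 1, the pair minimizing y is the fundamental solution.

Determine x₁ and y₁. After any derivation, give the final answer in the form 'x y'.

197 14

√198 → a₀=14, period (14,28); ℓ=2 even so k=1
a_0=14:  p_0=14·1+0=14,  q_0=14·0+1=1
a_1=14:  p_1=14·14+1=197,  q_1=14·1+0=14
(x₁, y₁) = (197, 14);  197² − 198·14² = 1 ✓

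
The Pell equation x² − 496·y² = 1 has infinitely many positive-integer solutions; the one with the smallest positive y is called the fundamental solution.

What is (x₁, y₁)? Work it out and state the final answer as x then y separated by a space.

4620799 207480

d=496: √d = [22; 3,1,2,4,1,…,1,3,44] (ℓ=16, even), read p_15/q_15
i=0: a=22 ⇒ p=22, q=1
…
i=2: a=1 ⇒ p=89, q=4
i=3: a=2 ⇒ p=245, q=11
…
i=5: a=1 ⇒ p=1314, q=59
i=6: a=1 ⇒ p=2383, q=107
i=7: a=2 ⇒ p=6080, q=273
i=8: a=2 ⇒ p=14543, q=653
i=9: a=2 ⇒ p=35166, q=1579
i=10: a=1 ⇒ p=49709, q=2232
…
i=12: a=4 ⇒ p=389209, q=17476
i=13: a=2 ⇒ p=863293, q=38763
i=14: a=1 ⇒ p=1252502, q=56239
i=15: a=3 ⇒ p=4620799, q=207480
(x₁, y₁) = (4620799, 207480);  4620799² − 496·207480² = 1 ✓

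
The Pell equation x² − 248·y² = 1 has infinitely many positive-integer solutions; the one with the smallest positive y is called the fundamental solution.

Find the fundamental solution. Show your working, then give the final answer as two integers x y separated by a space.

63 4

[15; 1,2,1,30] for √248; ℓ=4 ⇒ convergent index 3
i=0: a=15 ⇒ p=15, q=1
i=1: a=1 ⇒ p=16, q=1
i=2: a=2 ⇒ p=47, q=3
i=3: a=1 ⇒ p=63, q=4
→ (63, 4).  Check: 63²=3969, 248·4²=3968, difference 1.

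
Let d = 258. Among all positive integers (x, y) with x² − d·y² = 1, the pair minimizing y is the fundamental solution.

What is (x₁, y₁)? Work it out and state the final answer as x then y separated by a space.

[16; 16,32] for √258; ℓ=2 ⇒ convergent index 1
k=0  a_k=16  p_k/q_k = 16/1
k=1  a_k=16  p_k/q_k = 257/16
(x₁, y₁) = (257, 16);  257² − 258·16² = 1 ✓

257 16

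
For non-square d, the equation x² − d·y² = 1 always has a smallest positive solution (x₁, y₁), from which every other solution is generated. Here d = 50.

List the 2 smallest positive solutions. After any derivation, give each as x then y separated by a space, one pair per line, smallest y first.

√50 = [7; 14, …], period ℓ=1 (odd) → k=1
step 0: (7, 1)  from 7·(1,0) + (0,1)
step 1: (99, 14)  from 14·(7,1) + (1,0)
fundamental: x₁=99, y₁=14  (since 9801 − 50·196 = 1)
k=2:  x_2 = 99·99+50·14·14 = 19601,  y_2 = 99·14+14·99 = 2772

99 14
19601 2772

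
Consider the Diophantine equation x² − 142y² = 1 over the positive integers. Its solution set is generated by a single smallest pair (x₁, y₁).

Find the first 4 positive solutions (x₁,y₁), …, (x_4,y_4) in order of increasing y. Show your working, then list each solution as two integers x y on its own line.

143 12
40897 3432
11696399 981540
3345129217 280717008

d=142: √d = [11; 1,10,1,22] (ℓ=4, even), read p_3/q_3
i=0: a=11 ⇒ p=11, q=1
i=1: a=1 ⇒ p=12, q=1
i=2: a=10 ⇒ p=131, q=11
i=3: a=1 ⇒ p=143, q=12
(x₁, y₁) = (143, 12);  143² − 142·12² = 1 ✓
(x_2, y_2) = (143·143 + 142·12·12, 143·12 + 12·143) = (40897, 3432)
(x_3, y_3) = (143·40897 + 142·12·3432, 143·3432 + 12·40897) = (11696399, 981540)
(x_4, y_4) = (143·11696399 + 142·12·981540, 143·981540 + 12·11696399) = (3345129217, 280717008)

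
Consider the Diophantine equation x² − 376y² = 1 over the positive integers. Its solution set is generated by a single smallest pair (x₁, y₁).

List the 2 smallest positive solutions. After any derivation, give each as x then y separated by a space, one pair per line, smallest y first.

2143295 110532
9187426914049 473805365880

√376 = [19; 2,1,1,3,1,…,1,2,38, …], period ℓ=16 (even) → k=15
a_0=19:  p_0=19·1+0=19,  q_0=19·0+1=1
…
a_2=1:  p_2=1·39+19=58,  q_2=1·2+1=3
…
a_5=1:  p_5=1·349+97=446,  q_5=1·18+5=23
…
a_7=2:  p_7=2·1241+446=2928,  q_7=2·64+23=151
…
a_11=1:  p_11=1·70621+28834=99455,  q_11=1·3642+1487=5129
a_12=3:  p_12=3·99455+70621=368986,  q_12=3·5129+3642=19029
a_13=1:  p_13=1·368986+99455=468441,  q_13=1·19029+5129=24158
a_14=1:  p_14=1·468441+368986=837427,  q_14=1·24158+19029=43187
a_15=2:  p_15=2·837427+468441=2143295,  q_15=2·43187+24158=110532
fundamental: x₁=2143295, y₁=110532  (since 4593713457025 − 376·12217323024 = 1)
(x_2, y_2) = (2143295·2143295 + 376·110532·110532, 2143295·110532 + 110532·2143295) = (9187426914049, 473805365880)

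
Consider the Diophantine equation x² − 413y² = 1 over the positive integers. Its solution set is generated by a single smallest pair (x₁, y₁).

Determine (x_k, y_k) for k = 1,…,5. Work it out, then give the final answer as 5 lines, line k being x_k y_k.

√413 → a₀=20, period (3,9,1,4,1,9,3,40); ℓ=8 even so k=7
a_0=20:  p_0=20·1+0=20,  q_0=20·0+1=1
a_1=3:  p_1=3·20+1=61,  q_1=3·1+0=3
a_2=9:  p_2=9·61+20=569,  q_2=9·3+1=28
…
a_4=4:  p_4=4·630+569=3089,  q_4=4·31+28=152
…
a_6=9:  p_6=9·3719+3089=36560,  q_6=9·183+152=1799
a_7=3:  p_7=3·36560+3719=113399,  q_7=3·1799+183=5580
fundamental: x₁=113399, y₁=5580  (since 12859333201 − 413·31136400 = 1)
k=2:  x_2 = 113399·113399+413·5580·5580 = 25718666401,  y_2 = 113399·5580+5580·113399 = 1265532840
k=3:  x_3 = 113399·25718666401+413·5580·1265532840 = 5832942102300599,  y_3 = 113399·1265532840+5580·25718666401 = 287020317040740
k=4:  x_4 = 113399·5832942102300599+413·5580·287020317040740 = 1322899602891852585601,  y_4 = 113399·287020317040740+5580·5832942102300599 = 65095633862940217680
k=5:  x_5 = 113399·1322899602891852585601+413·5580·65095633862940217680 = 300030984130833440606834999,  y_5 = 113399·65095633862940217680+5580·1322899602891852585601 = 14763559568560095172347900

113399 5580
25718666401 1265532840
5832942102300599 287020317040740
1322899602891852585601 65095633862940217680
300030984130833440606834999 14763559568560095172347900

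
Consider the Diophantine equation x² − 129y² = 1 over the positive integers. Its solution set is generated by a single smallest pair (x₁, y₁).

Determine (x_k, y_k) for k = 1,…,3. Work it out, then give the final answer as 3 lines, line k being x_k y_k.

[11; 2,1,3,1,6,1,3,1,2,22] for √129; ℓ=10 ⇒ convergent index 9
a_0=11:  p_0=11·1+0=11,  q_0=11·0+1=1
…
a_2=1:  p_2=1·23+11=34,  q_2=1·2+1=3
…
a_5=6:  p_5=6·159+125=1079,  q_5=6·14+11=95
a_6=1:  p_6=1·1079+159=1238,  q_6=1·95+14=109
…
a_8=1:  p_8=1·4793+1238=6031,  q_8=1·422+109=531
a_9=2:  p_9=2·6031+4793=16855,  q_9=2·531+422=1484
fundamental: x₁=16855, y₁=1484  (since 284091025 − 129·2202256 = 1)
n=2: (16855,1484)∘(16855,1484) = (16855·16855+129·1484·1484, 16855·1484+1484·16855) = (568182049,50025640)
n=3: (568182049,50025640)∘(16855,1484) = (16855·568182049+129·1484·50025640, 16855·50025640+1484·568182049) = (19153416854935,1686364322916)

16855 1484
568182049 50025640
19153416854935 1686364322916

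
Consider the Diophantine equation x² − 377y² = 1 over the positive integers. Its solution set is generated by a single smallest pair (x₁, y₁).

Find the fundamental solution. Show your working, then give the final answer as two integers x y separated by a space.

233 12

[19; 2,2,2,38] for √377; ℓ=4 ⇒ convergent index 3
i=0: a=19 ⇒ p=19, q=1
…
i=2: a=2 ⇒ p=97, q=5
i=3: a=2 ⇒ p=233, q=12
(x₁, y₁) = (233, 12);  233² − 377·12² = 1 ✓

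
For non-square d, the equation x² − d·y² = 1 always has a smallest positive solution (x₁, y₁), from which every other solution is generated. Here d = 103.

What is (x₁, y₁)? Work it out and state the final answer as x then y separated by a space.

√103 → a₀=10, period (6,1,2,1,1,9,1,1,2,1,6,20); ℓ=12 even so k=11
k=0  a_k=10  p_k/q_k = 10/1
k=1  a_k=6  p_k/q_k = 61/6
k=2  a_k=1  p_k/q_k = 71/7
…
k=4  a_k=1  p_k/q_k = 274/27
…
k=8  a_k=1  p_k/q_k = 9611/947
k=9  a_k=2  p_k/q_k = 24266/2391
k=10  a_k=1  p_k/q_k = 33877/3338
k=11  a_k=6  p_k/q_k = 227528/22419
→ (227528, 22419).  Check: 227528²=51768990784, 103·22419²=51768990783, difference 1.

227528 22419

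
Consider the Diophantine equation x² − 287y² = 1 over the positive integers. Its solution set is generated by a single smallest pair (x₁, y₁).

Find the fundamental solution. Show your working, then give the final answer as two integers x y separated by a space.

288 17

√287 = [16; 1,15,1,32, …], period ℓ=4 (even) → k=3
i=0: a=16 ⇒ p=16, q=1
…
i=2: a=15 ⇒ p=271, q=16
i=3: a=1 ⇒ p=288, q=17
→ (288, 17).  Check: 288²=82944, 287·17²=82943, difference 1.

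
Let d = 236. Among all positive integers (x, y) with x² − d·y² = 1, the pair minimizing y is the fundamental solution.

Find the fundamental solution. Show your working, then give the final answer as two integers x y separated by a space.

561799 36570

√236 → a₀=15, period (2,1,3,5,1,6,1,5,3,1,2,30); ℓ=12 even so k=11
a_0=15:  p_0=15·1+0=15,  q_0=15·0+1=1
a_1=2:  p_1=2·15+1=31,  q_1=2·1+0=2
…
a_4=5:  p_4=5·169+46=891,  q_4=5·11+3=58
…
a_6=6:  p_6=6·1060+891=7251,  q_6=6·69+58=472
a_7=1:  p_7=1·7251+1060=8311,  q_7=1·472+69=541
a_8=5:  p_8=5·8311+7251=48806,  q_8=5·541+472=3177
a_9=3:  p_9=3·48806+8311=154729,  q_9=3·3177+541=10072
a_10=1:  p_10=1·154729+48806=203535,  q_10=1·10072+3177=13249
a_11=2:  p_11=2·203535+154729=561799,  q_11=2·13249+10072=36570
→ (561799, 36570).  Check: 561799²=315618116401, 236·36570²=315618116400, difference 1.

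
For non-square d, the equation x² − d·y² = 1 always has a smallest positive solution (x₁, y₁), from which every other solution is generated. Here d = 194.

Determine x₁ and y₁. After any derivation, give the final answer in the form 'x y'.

√194 → a₀=13, period (1,12,1,26); ℓ=4 even so k=3
step 0: (13, 1)  from 13·(1,0) + (0,1)
step 1: (14, 1)  from 1·(13,1) + (1,0)
step 2: (181, 13)  from 12·(14,1) + (13,1)
step 3: (195, 14)  from 1·(181,13) + (14,1)
→ (195, 14).  Check: 195²=38025, 194·14²=38024, difference 1.

195 14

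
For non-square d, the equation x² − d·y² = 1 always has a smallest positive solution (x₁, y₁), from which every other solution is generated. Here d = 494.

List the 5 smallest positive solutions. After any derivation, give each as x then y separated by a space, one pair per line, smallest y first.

√494 → a₀=22, period (4,2,2,1,2,1,2,2,4,44); ℓ=10 even so k=9
k=0  a_k=22  p_k/q_k = 22/1
…
k=3  a_k=2  p_k/q_k = 489/22
k=4  a_k=1  p_k/q_k = 689/31
…
k=6  a_k=1  p_k/q_k = 2556/115
…
k=8  a_k=2  p_k/q_k = 16514/743
k=9  a_k=4  p_k/q_k = 73035/3286
(x₁, y₁) = (73035, 3286);  73035² − 494·3286² = 1 ✓
k=2:  x_2 = 73035·73035+494·3286·3286 = 10668222449,  y_2 = 73035·3286+3286·73035 = 479986020
k=3:  x_3 = 73035·10668222449+494·3286·479986020 = 1558307253052395,  y_3 = 73035·479986020+3286·10668222449 = 70111557938114
k=4:  x_4 = 73035·1558307253052395+494·3286·70111557938114 = 227621940442695115201,  y_4 = 73035·70111557938114+3286·1558307253052395 = 10241195267540325960
k=5:  x_5 = 73035·227621940442695115201+494·3286·10241195267540325960 = 33248736838906168224357675,  y_5 = 73035·10241195267540325960+3286·227621940442695115201 = 1495931392659503855039086

73035 3286
10668222449 479986020
1558307253052395 70111557938114
227621940442695115201 10241195267540325960
33248736838906168224357675 1495931392659503855039086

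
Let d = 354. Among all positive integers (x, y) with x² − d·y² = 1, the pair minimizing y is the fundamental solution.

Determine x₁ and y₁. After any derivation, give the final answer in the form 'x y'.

258065 13716

√354 = [18; 1,4,2,2,18,2,2,4,1,36, …], period ℓ=10 (even) → k=9
i=0: a=18 ⇒ p=18, q=1
…
i=2: a=4 ⇒ p=94, q=5
…
i=4: a=2 ⇒ p=508, q=27
i=5: a=18 ⇒ p=9351, q=497
…
i=7: a=2 ⇒ p=47771, q=2539
i=8: a=4 ⇒ p=210294, q=11177
i=9: a=1 ⇒ p=258065, q=13716
fundamental: x₁=258065, y₁=13716  (since 66597544225 − 354·188128656 = 1)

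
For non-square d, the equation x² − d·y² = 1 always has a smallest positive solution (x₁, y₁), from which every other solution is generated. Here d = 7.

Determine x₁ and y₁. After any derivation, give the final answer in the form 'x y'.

d=7: √d = [2; 1,1,1,4] (ℓ=4, even), read p_3/q_3
i=0: a=2 ⇒ p=2, q=1
i=1: a=1 ⇒ p=3, q=1
i=2: a=1 ⇒ p=5, q=2
i=3: a=1 ⇒ p=8, q=3
fundamental: x₁=8, y₁=3  (since 64 − 7·9 = 1)

8 3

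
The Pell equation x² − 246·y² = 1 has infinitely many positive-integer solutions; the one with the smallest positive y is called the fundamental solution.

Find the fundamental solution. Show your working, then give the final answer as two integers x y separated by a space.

88805 5662

√246 = [15; 1,2,5,1,14,1,5,2,1,30, …], period ℓ=10 (even) → k=9
step 0: (15, 1)  from 15·(1,0) + (0,1)
…
step 3: (251, 16)  from 5·(47,3) + (16,1)
…
step 5: (4423, 282)  from 14·(298,19) + (251,16)
step 6: (4721, 301)  from 1·(4423,282) + (298,19)
step 7: (28028, 1787)  from 5·(4721,301) + (4423,282)
step 8: (60777, 3875)  from 2·(28028,1787) + (4721,301)
step 9: (88805, 5662)  from 1·(60777,3875) + (28028,1787)
→ (88805, 5662).  Check: 88805²=7886328025, 246·5662²=7886328024, difference 1.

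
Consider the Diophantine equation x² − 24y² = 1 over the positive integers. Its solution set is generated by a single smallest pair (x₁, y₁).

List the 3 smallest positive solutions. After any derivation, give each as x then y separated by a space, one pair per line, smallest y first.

5 1
49 10
485 99

√24 → a₀=4, period (1,8); ℓ=2 even so k=1
k=0  a_k=4  p_k/q_k = 4/1
k=1  a_k=1  p_k/q_k = 5/1
→ (5, 1).  Check: 5²=25, 24·1²=24, difference 1.
(x_2, y_2) = (5·5 + 24·1·1, 5·1 + 1·5) = (49, 10)
(x_3, y_3) = (5·49 + 24·1·10, 5·10 + 1·49) = (485, 99)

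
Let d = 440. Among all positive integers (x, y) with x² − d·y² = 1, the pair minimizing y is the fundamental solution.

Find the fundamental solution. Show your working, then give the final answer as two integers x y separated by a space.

d=440: √d = [20; 1,40] (ℓ=2, even), read p_1/q_1
k=0  a_k=20  p_k/q_k = 20/1
k=1  a_k=1  p_k/q_k = 21/1
(x₁, y₁) = (21, 1);  21² − 440·1² = 1 ✓

21 1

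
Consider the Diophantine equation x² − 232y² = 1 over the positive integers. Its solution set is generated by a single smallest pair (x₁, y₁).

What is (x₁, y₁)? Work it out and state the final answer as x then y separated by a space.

19603 1287

[15; 4,3,7,3,4,30] for √232; ℓ=6 ⇒ convergent index 5
step 0: (15, 1)  from 15·(1,0) + (0,1)
…
step 3: (1447, 95)  from 7·(198,13) + (61,4)
step 4: (4539, 298)  from 3·(1447,95) + (198,13)
step 5: (19603, 1287)  from 4·(4539,298) + (1447,95)
fundamental: x₁=19603, y₁=1287  (since 384277609 − 232·1656369 = 1)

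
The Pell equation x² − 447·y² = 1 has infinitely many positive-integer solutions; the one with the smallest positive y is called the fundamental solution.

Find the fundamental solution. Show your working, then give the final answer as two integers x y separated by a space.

148 7

[21; 7,42] for √447; ℓ=2 ⇒ convergent index 1
i=0: a=21 ⇒ p=21, q=1
i=1: a=7 ⇒ p=148, q=7
fundamental: x₁=148, y₁=7  (since 21904 − 447·49 = 1)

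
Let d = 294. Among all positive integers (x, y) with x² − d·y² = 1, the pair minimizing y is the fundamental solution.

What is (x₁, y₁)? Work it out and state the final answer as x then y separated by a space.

4801 280

√294 → a₀=17, period (6,1,4,1,6,34); ℓ=6 even so k=5
i=0: a=17 ⇒ p=17, q=1
i=1: a=6 ⇒ p=103, q=6
…
i=3: a=4 ⇒ p=583, q=34
i=4: a=1 ⇒ p=703, q=41
i=5: a=6 ⇒ p=4801, q=280
fundamental: x₁=4801, y₁=280  (since 23049601 − 294·78400 = 1)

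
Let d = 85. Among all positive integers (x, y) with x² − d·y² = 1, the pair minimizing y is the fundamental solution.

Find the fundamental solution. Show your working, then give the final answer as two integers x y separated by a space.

285769 30996

√85 → a₀=9, period (4,1,1,4,18); ℓ=5 odd so k=9
i=0: a=9 ⇒ p=9, q=1
…
i=2: a=1 ⇒ p=46, q=5
…
i=4: a=4 ⇒ p=378, q=41
i=5: a=18 ⇒ p=6887, q=747
…
i=8: a=1 ⇒ p=62739, q=6805
i=9: a=4 ⇒ p=285769, q=30996
fundamental: x₁=285769, y₁=30996  (since 81663921361 − 85·960752016 = 1)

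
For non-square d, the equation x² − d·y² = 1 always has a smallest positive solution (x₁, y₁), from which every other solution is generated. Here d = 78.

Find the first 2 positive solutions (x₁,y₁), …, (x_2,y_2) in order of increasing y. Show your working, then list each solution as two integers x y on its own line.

53 6
5617 636

√78 = [8; 1,4,1,16, …], period ℓ=4 (even) → k=3
step 0: (8, 1)  from 8·(1,0) + (0,1)
step 1: (9, 1)  from 1·(8,1) + (1,0)
step 2: (44, 5)  from 4·(9,1) + (8,1)
step 3: (53, 6)  from 1·(44,5) + (9,1)
→ (53, 6).  Check: 53²=2809, 78·6²=2808, difference 1.
(x_2, y_2) = (53·53 + 78·6·6, 53·6 + 6·53) = (5617, 636)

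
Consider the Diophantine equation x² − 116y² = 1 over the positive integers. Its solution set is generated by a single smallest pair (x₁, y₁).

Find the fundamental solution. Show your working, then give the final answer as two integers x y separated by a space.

9801 910

[10; 1,3,2,1,4,1,2,3,1,20] for √116; ℓ=10 ⇒ convergent index 9
i=0: a=10 ⇒ p=10, q=1
…
i=5: a=4 ⇒ p=657, q=61
…
i=8: a=3 ⇒ p=7550, q=701
i=9: a=1 ⇒ p=9801, q=910
(x₁, y₁) = (9801, 910);  9801² − 116·910² = 1 ✓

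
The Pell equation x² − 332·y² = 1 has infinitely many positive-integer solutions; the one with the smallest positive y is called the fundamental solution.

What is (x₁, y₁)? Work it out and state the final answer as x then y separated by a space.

√332 → a₀=18, period (4,1,1,8,1,1,4,36); ℓ=8 even so k=7
step 0: (18, 1)  from 18·(1,0) + (0,1)
step 1: (73, 4)  from 4·(18,1) + (1,0)
…
step 3: (164, 9)  from 1·(91,5) + (73,4)
step 4: (1403, 77)  from 8·(164,9) + (91,5)
…
step 6: (2970, 163)  from 1·(1567,86) + (1403,77)
step 7: (13447, 738)  from 4·(2970,163) + (1567,86)
fundamental: x₁=13447, y₁=738  (since 180821809 − 332·544644 = 1)

13447 738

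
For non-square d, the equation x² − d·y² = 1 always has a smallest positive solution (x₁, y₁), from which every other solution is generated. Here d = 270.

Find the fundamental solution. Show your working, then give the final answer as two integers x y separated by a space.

√270 = [16; 2,3,6,3,2,32, …], period ℓ=6 (even) → k=5
a_0=16:  p_0=16·1+0=16,  q_0=16·0+1=1
a_1=2:  p_1=2·16+1=33,  q_1=2·1+0=2
a_2=3:  p_2=3·33+16=115,  q_2=3·2+1=7
a_3=6:  p_3=6·115+33=723,  q_3=6·7+2=44
a_4=3:  p_4=3·723+115=2284,  q_4=3·44+7=139
a_5=2:  p_5=2·2284+723=5291,  q_5=2·139+44=322
(x₁, y₁) = (5291, 322);  5291² − 270·322² = 1 ✓

5291 322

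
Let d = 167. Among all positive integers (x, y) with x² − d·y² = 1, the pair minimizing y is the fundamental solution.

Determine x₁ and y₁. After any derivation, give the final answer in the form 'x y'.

168 13

[12; 1,11,1,24] for √167; ℓ=4 ⇒ convergent index 3
a_0=12:  p_0=12·1+0=12,  q_0=12·0+1=1
…
a_2=11:  p_2=11·13+12=155,  q_2=11·1+1=12
a_3=1:  p_3=1·155+13=168,  q_3=1·12+1=13
→ (168, 13).  Check: 168²=28224, 167·13²=28223, difference 1.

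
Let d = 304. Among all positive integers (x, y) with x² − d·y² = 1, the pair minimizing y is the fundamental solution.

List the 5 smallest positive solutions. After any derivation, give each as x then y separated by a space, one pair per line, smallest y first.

√304 = [17; 2,3,2,1,1,1,1,1,2,3,2,34, …], period ℓ=12 (even) → k=11
k=0  a_k=17  p_k/q_k = 17/1
k=1  a_k=2  p_k/q_k = 35/2
k=2  a_k=3  p_k/q_k = 122/7
k=3  a_k=2  p_k/q_k = 279/16
k=4  a_k=1  p_k/q_k = 401/23
k=5  a_k=1  p_k/q_k = 680/39
k=6  a_k=1  p_k/q_k = 1081/62
…
k=8  a_k=1  p_k/q_k = 2842/163
k=9  a_k=2  p_k/q_k = 7445/427
k=10  a_k=3  p_k/q_k = 25177/1444
k=11  a_k=2  p_k/q_k = 57799/3315
→ (57799, 3315).  Check: 57799²=3340724401, 304·3315²=3340724400, difference 1.
(57799+3315√304)^2 = 6681448801 + 383207370√304
(57799+3315√304)^3 = 772362118440199 + 44298005553945√304
(57799+3315√304)^4 = 89283516160768675201 + 5120760845641726740√304
(57799+3315√304)^5 = 10320995900380175197444999 + 591949712190194322136575√304

57799 3315
6681448801 383207370
772362118440199 44298005553945
89283516160768675201 5120760845641726740
10320995900380175197444999 591949712190194322136575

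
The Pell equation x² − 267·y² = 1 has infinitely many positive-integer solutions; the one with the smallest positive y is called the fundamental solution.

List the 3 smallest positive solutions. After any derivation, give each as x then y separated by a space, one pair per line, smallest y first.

2402 147
11539207 706188
55434348026 3392527005

√267 → a₀=16, period (2,1,15,1,2,32); ℓ=6 even so k=5
a_0=16:  p_0=16·1+0=16,  q_0=16·0+1=1
…
a_2=1:  p_2=1·33+16=49,  q_2=1·2+1=3
…
a_4=1:  p_4=1·768+49=817,  q_4=1·47+3=50
a_5=2:  p_5=2·817+768=2402,  q_5=2·50+47=147
(x₁, y₁) = (2402, 147);  2402² − 267·147² = 1 ✓
(2402+147√267)^2 = 11539207 + 706188√267
(2402+147√267)^3 = 55434348026 + 3392527005√267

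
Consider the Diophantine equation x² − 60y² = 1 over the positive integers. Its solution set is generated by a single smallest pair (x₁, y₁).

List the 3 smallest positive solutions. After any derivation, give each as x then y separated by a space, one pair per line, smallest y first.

31 4
1921 248
119071 15372

√60 = [7; 1,2,1,14, …], period ℓ=4 (even) → k=3
i=0: a=7 ⇒ p=7, q=1
i=1: a=1 ⇒ p=8, q=1
i=2: a=2 ⇒ p=23, q=3
i=3: a=1 ⇒ p=31, q=4
(x₁, y₁) = (31, 4);  31² − 60·4² = 1 ✓
(31+4√60)^2 = 1921 + 248√60
(31+4√60)^3 = 119071 + 15372√60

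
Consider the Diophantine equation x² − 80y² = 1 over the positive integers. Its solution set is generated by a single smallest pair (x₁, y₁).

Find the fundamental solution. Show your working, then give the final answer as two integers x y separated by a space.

9 1

[8; 1,16] for √80; ℓ=2 ⇒ convergent index 1
k=0  a_k=8  p_k/q_k = 8/1
k=1  a_k=1  p_k/q_k = 9/1
(x₁, y₁) = (9, 1);  9² − 80·1² = 1 ✓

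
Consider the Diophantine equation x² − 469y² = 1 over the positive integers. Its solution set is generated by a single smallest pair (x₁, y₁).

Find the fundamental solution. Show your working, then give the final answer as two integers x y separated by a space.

√469 → a₀=21, period (1,1,1,10,6,10,1,1,1,42); ℓ=10 even so k=9
a_0=21:  p_0=21·1+0=21,  q_0=21·0+1=1
a_1=1:  p_1=1·21+1=22,  q_1=1·1+0=1
a_2=1:  p_2=1·22+21=43,  q_2=1·1+1=2
a_3=1:  p_3=1·43+22=65,  q_3=1·2+1=3
a_4=10:  p_4=10·65+43=693,  q_4=10·3+2=32
…
a_6=10:  p_6=10·4223+693=42923,  q_6=10·195+32=1982
a_7=1:  p_7=1·42923+4223=47146,  q_7=1·1982+195=2177
a_8=1:  p_8=1·47146+42923=90069,  q_8=1·2177+1982=4159
a_9=1:  p_9=1·90069+47146=137215,  q_9=1·4159+2177=6336
fundamental: x₁=137215, y₁=6336  (since 18827956225 − 469·40144896 = 1)

137215 6336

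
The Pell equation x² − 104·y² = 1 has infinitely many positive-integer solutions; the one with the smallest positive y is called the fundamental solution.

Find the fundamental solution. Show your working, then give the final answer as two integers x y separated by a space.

51 5

d=104: √d = [10; 5,20] (ℓ=2, even), read p_1/q_1
k=0  a_k=10  p_k/q_k = 10/1
k=1  a_k=5  p_k/q_k = 51/5
(x₁, y₁) = (51, 5);  51² − 104·5² = 1 ✓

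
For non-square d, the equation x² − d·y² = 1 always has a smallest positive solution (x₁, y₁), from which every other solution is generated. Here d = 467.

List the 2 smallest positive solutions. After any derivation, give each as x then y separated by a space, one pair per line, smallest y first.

[21; 1,1,1,1,3,…,1,1,42] for √467; ℓ=14 ⇒ convergent index 13
step 0: (21, 1)  from 21·(1,0) + (0,1)
…
step 4: (108, 5)  from 1·(65,3) + (43,2)
…
step 10: (358232, 16577)  from 1·(275465,12747) + (82767,3830)
step 11: (633697, 29324)  from 1·(358232,16577) + (275465,12747)
step 12: (991929, 45901)  from 1·(633697,29324) + (358232,16577)
step 13: (1625626, 75225)  from 1·(991929,45901) + (633697,29324)
(x₁, y₁) = (1625626, 75225);  1625626² − 467·75225² = 1 ✓
(1625626+75225√467)^2 = 5285319783751 + 244575431700√467

1625626 75225
5285319783751 244575431700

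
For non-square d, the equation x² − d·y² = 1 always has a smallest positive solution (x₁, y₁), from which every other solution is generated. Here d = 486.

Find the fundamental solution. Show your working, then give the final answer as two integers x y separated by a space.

485 22

√486 → a₀=22, period (22,44); ℓ=2 even so k=1
k=0  a_k=22  p_k/q_k = 22/1
k=1  a_k=22  p_k/q_k = 485/22
(x₁, y₁) = (485, 22);  485² − 486·22² = 1 ✓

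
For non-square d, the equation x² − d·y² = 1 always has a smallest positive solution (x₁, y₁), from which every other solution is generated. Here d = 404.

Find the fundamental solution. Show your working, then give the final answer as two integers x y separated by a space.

√404 → a₀=20, period (10,40); ℓ=2 even so k=1
k=0  a_k=20  p_k/q_k = 20/1
k=1  a_k=10  p_k/q_k = 201/10
fundamental: x₁=201, y₁=10  (since 40401 − 404·100 = 1)

201 10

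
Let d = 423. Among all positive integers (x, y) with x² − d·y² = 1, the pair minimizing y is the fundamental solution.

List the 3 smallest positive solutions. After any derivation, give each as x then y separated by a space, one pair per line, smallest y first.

√423 = [20; 1,1,3,4,3,1,1,40, …], period ℓ=8 (even) → k=7
step 0: (20, 1)  from 20·(1,0) + (0,1)
…
step 2: (41, 2)  from 1·(21,1) + (20,1)
step 3: (144, 7)  from 3·(41,2) + (21,1)
step 4: (617, 30)  from 4·(144,7) + (41,2)
step 5: (1995, 97)  from 3·(617,30) + (144,7)
step 6: (2612, 127)  from 1·(1995,97) + (617,30)
step 7: (4607, 224)  from 1·(2612,127) + (1995,97)
fundamental: x₁=4607, y₁=224  (since 21224449 − 423·50176 = 1)
k=2:  x_2 = 4607·4607+423·224·224 = 42448897,  y_2 = 4607·224+224·4607 = 2063936
k=3:  x_3 = 4607·42448897+423·224·2063936 = 391124132351,  y_3 = 4607·2063936+224·42448897 = 19017106080

4607 224
42448897 2063936
391124132351 19017106080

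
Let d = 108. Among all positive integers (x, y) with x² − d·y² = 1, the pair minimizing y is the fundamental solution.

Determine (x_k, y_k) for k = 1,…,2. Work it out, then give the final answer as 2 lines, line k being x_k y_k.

1351 130
3650401 351260

d=108: √d = [10; 2,1,1,4,1,1,2,20] (ℓ=8, even), read p_7/q_7
i=0: a=10 ⇒ p=10, q=1
…
i=3: a=1 ⇒ p=52, q=5
…
i=5: a=1 ⇒ p=291, q=28
i=6: a=1 ⇒ p=530, q=51
i=7: a=2 ⇒ p=1351, q=130
(x₁, y₁) = (1351, 130);  1351² − 108·130² = 1 ✓
(x_2, y_2) = (1351·1351 + 108·130·130, 1351·130 + 130·1351) = (3650401, 351260)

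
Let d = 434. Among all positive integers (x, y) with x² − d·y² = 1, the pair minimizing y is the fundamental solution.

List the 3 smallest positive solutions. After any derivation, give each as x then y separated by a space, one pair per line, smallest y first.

125 6
31249 1500
7812125 374994

√434 = [20; 1,4,1,40, …], period ℓ=4 (even) → k=3
i=0: a=20 ⇒ p=20, q=1
i=1: a=1 ⇒ p=21, q=1
i=2: a=4 ⇒ p=104, q=5
i=3: a=1 ⇒ p=125, q=6
→ (125, 6).  Check: 125²=15625, 434·6²=15624, difference 1.
(x_2, y_2) = (125·125 + 434·6·6, 125·6 + 6·125) = (31249, 1500)
(x_3, y_3) = (125·31249 + 434·6·1500, 125·1500 + 6·31249) = (7812125, 374994)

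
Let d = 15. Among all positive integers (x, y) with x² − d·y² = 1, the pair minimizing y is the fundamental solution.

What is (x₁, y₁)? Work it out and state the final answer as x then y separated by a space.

4 1

d=15: √d = [3; 1,6] (ℓ=2, even), read p_1/q_1
i=0: a=3 ⇒ p=3, q=1
i=1: a=1 ⇒ p=4, q=1
fundamental: x₁=4, y₁=1  (since 16 − 15·1 = 1)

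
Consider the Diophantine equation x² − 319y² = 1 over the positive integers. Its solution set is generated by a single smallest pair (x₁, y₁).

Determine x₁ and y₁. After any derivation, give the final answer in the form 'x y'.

12901780 722361

[17; 1,6,5,1,4,…,6,1,34] for √319; ℓ=14 ⇒ convergent index 13
k=0  a_k=17  p_k/q_k = 17/1
…
k=2  a_k=6  p_k/q_k = 125/7
…
k=4  a_k=1  p_k/q_k = 768/43
k=5  a_k=4  p_k/q_k = 3715/208
k=6  a_k=3  p_k/q_k = 11913/667
k=7  a_k=1  p_k/q_k = 15628/875
…
k=10  a_k=1  p_k/q_k = 309613/17335
k=11  a_k=5  p_k/q_k = 1798881/100718
k=12  a_k=6  p_k/q_k = 11102899/621643
k=13  a_k=1  p_k/q_k = 12901780/722361
→ (12901780, 722361).  Check: 12901780²=166455927168400, 319·722361²=166455927168399, difference 1.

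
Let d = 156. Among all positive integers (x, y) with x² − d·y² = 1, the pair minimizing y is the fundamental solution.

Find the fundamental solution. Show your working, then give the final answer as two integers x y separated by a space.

25 2

d=156: √d = [12; 2,24] (ℓ=2, even), read p_1/q_1
step 0: (12, 1)  from 12·(1,0) + (0,1)
step 1: (25, 2)  from 2·(12,1) + (1,0)
→ (25, 2).  Check: 25²=625, 156·2²=624, difference 1.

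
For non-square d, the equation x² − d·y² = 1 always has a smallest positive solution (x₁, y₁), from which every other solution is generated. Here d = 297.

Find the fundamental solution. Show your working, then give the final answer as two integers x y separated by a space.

48599 2820

√297 → a₀=17, period (4,3,1,1,2,1,1,3,4,34); ℓ=10 even so k=9
k=0  a_k=17  p_k/q_k = 17/1
k=1  a_k=4  p_k/q_k = 69/4
k=2  a_k=3  p_k/q_k = 224/13
…
k=6  a_k=1  p_k/q_k = 1844/107
k=7  a_k=1  p_k/q_k = 3171/184
k=8  a_k=3  p_k/q_k = 11357/659
k=9  a_k=4  p_k/q_k = 48599/2820
(x₁, y₁) = (48599, 2820);  48599² − 297·2820² = 1 ✓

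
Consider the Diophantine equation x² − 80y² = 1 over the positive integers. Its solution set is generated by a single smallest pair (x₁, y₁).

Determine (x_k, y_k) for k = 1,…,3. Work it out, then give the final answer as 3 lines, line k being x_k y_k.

[8; 1,16] for √80; ℓ=2 ⇒ convergent index 1
step 0: (8, 1)  from 8·(1,0) + (0,1)
step 1: (9, 1)  from 1·(8,1) + (1,0)
→ (9, 1).  Check: 9²=81, 80·1²=80, difference 1.
(x_2, y_2) = (9·9 + 80·1·1, 9·1 + 1·9) = (161, 18)
(x_3, y_3) = (9·161 + 80·1·18, 9·18 + 1·161) = (2889, 323)

9 1
161 18
2889 323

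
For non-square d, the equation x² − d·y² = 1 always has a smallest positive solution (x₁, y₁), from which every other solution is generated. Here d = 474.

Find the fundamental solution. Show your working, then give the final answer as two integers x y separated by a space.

193549 8890

√474 → a₀=21, period (1,3,2,1,1,…,3,1,42); ℓ=14 even so k=13
step 0: (21, 1)  from 21·(1,0) + (0,1)
step 1: (22, 1)  from 1·(21,1) + (1,0)
…
step 3: (196, 9)  from 2·(87,4) + (22,1)
step 4: (283, 13)  from 1·(196,9) + (87,4)
step 5: (479, 22)  from 1·(283,13) + (196,9)
…
step 10: (16677, 766)  from 1·(10864,499) + (5813,267)
step 11: (44218, 2031)  from 2·(16677,766) + (10864,499)
step 12: (149331, 6859)  from 3·(44218,2031) + (16677,766)
step 13: (193549, 8890)  from 1·(149331,6859) + (44218,2031)
fundamental: x₁=193549, y₁=8890  (since 37461215401 − 474·79032100 = 1)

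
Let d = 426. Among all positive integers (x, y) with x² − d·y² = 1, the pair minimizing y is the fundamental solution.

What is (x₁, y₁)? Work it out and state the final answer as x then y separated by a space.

√426 = [20; 1,1,1,3,2,6,2,3,1,1,1,40, …], period ℓ=12 (even) → k=11
k=0  a_k=20  p_k/q_k = 20/1
k=1  a_k=1  p_k/q_k = 21/1
k=2  a_k=1  p_k/q_k = 41/2
…
k=4  a_k=3  p_k/q_k = 227/11
…
k=7  a_k=2  p_k/q_k = 7162/347
k=8  a_k=3  p_k/q_k = 24809/1202
k=9  a_k=1  p_k/q_k = 31971/1549
k=10  a_k=1  p_k/q_k = 56780/2751
k=11  a_k=1  p_k/q_k = 88751/4300
fundamental: x₁=88751, y₁=4300  (since 7876740001 − 426·18490000 = 1)

88751 4300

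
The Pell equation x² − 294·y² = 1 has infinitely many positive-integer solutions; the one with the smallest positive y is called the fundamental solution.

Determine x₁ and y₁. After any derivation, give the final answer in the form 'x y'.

4801 280

√294 = [17; 6,1,4,1,6,34, …], period ℓ=6 (even) → k=5
k=0  a_k=17  p_k/q_k = 17/1
…
k=4  a_k=1  p_k/q_k = 703/41
k=5  a_k=6  p_k/q_k = 4801/280
fundamental: x₁=4801, y₁=280  (since 23049601 − 294·78400 = 1)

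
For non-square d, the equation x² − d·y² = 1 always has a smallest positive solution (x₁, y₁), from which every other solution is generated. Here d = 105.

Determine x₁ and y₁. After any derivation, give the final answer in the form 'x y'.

41 4

d=105: √d = [10; 4,20] (ℓ=2, even), read p_1/q_1
i=0: a=10 ⇒ p=10, q=1
i=1: a=4 ⇒ p=41, q=4
→ (41, 4).  Check: 41²=1681, 105·4²=1680, difference 1.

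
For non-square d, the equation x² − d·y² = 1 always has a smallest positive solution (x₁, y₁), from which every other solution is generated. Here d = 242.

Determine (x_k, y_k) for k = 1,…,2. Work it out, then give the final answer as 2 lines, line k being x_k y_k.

19601 1260
768398401 49394520

d=242: √d = [15; 1,1,3,1,14,1,3,1,1,30] (ℓ=10, even), read p_9/q_9
a_0=15:  p_0=15·1+0=15,  q_0=15·0+1=1
…
a_2=1:  p_2=1·16+15=31,  q_2=1·1+1=2
…
a_6=1:  p_6=1·2069+140=2209,  q_6=1·133+9=142
a_7=3:  p_7=3·2209+2069=8696,  q_7=3·142+133=559
a_8=1:  p_8=1·8696+2209=10905,  q_8=1·559+142=701
a_9=1:  p_9=1·10905+8696=19601,  q_9=1·701+559=1260
(x₁, y₁) = (19601, 1260);  19601² − 242·1260² = 1 ✓
k=2:  x_2 = 19601·19601+242·1260·1260 = 768398401,  y_2 = 19601·1260+1260·19601 = 49394520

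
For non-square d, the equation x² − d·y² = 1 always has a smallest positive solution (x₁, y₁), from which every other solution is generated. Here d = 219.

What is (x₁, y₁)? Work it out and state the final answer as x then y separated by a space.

√219 = [14; 1,3,1,28, …], period ℓ=4 (even) → k=3
step 0: (14, 1)  from 14·(1,0) + (0,1)
…
step 2: (59, 4)  from 3·(15,1) + (14,1)
step 3: (74, 5)  from 1·(59,4) + (15,1)
fundamental: x₁=74, y₁=5  (since 5476 − 219·25 = 1)

74 5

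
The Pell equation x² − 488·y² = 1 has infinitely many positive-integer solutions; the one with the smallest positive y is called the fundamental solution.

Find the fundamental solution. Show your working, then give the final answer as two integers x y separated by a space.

[22; 11,44] for √488; ℓ=2 ⇒ convergent index 1
a_0=22:  p_0=22·1+0=22,  q_0=22·0+1=1
a_1=11:  p_1=11·22+1=243,  q_1=11·1+0=11
(x₁, y₁) = (243, 11);  243² − 488·11² = 1 ✓

243 11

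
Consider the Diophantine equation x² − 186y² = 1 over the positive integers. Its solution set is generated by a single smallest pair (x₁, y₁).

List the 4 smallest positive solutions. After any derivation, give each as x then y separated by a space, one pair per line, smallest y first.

7501 550
112530001 8251100
1688175067501 123783001650
25326002250120001 1856992582502200

d=186: √d = [13; 1,1,1,3,4,3,1,1,1,26] (ℓ=10, even), read p_9/q_9
step 0: (13, 1)  from 13·(1,0) + (0,1)
step 1: (14, 1)  from 1·(13,1) + (1,0)
…
step 4: (150, 11)  from 3·(41,3) + (27,2)
…
step 6: (2073, 152)  from 3·(641,47) + (150,11)
…
step 8: (4787, 351)  from 1·(2714,199) + (2073,152)
step 9: (7501, 550)  from 1·(4787,351) + (2714,199)
(x₁, y₁) = (7501, 550);  7501² − 186·550² = 1 ✓
(x_2, y_2) = (7501·7501 + 186·550·550, 7501·550 + 550·7501) = (112530001, 8251100)
(x_3, y_3) = (7501·112530001 + 186·550·8251100, 7501·8251100 + 550·112530001) = (1688175067501, 123783001650)
(x_4, y_4) = (7501·1688175067501 + 186·550·123783001650, 7501·123783001650 + 550·1688175067501) = (25326002250120001, 1856992582502200)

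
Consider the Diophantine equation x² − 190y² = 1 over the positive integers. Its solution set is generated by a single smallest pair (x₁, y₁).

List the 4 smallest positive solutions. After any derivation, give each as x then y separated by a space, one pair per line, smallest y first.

√190 → a₀=13, period (1,3,1,1,1,…,3,1,26); ℓ=14 even so k=13
step 0: (13, 1)  from 13·(1,0) + (0,1)
step 1: (14, 1)  from 1·(13,1) + (1,0)
step 2: (55, 4)  from 3·(14,1) + (13,1)
step 3: (69, 5)  from 1·(55,4) + (14,1)
…
step 5: (193, 14)  from 1·(124,9) + (69,5)
step 6: (510, 37)  from 2·(193,14) + (124,9)
step 7: (1213, 88)  from 2·(510,37) + (193,14)
step 8: (2936, 213)  from 2·(1213,88) + (510,37)
step 9: (4149, 301)  from 1·(2936,213) + (1213,88)
…
step 11: (11234, 815)  from 1·(7085,514) + (4149,301)
step 12: (40787, 2959)  from 3·(11234,815) + (7085,514)
step 13: (52021, 3774)  from 1·(40787,2959) + (11234,815)
fundamental: x₁=52021, y₁=3774  (since 2706184441 − 190·14243076 = 1)
n=2: (52021,3774)∘(52021,3774) = (52021·52021+190·3774·3774, 52021·3774+3774·52021) = (5412368881,392654508)
n=3: (5412368881,392654508)∘(52021,3774) = (52021·5412368881+190·3774·392654508, 52021·392654508+3774·5412368881) = (563113683064981,40852560317562)
n=4: (563113683064981,40852560317562)∘(52021,3774) = (52021·563113683064981+190·3774·40852560317562, 52021·40852560317562+3774·563113683064981) = (58587473808034384321,4250382080167131096)

52021 3774
5412368881 392654508
563113683064981 40852560317562
58587473808034384321 4250382080167131096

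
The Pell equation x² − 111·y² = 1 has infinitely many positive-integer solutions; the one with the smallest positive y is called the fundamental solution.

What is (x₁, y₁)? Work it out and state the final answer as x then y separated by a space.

d=111: √d = [10; 1,1,6,1,1,20] (ℓ=6, even), read p_5/q_5
i=0: a=10 ⇒ p=10, q=1
…
i=2: a=1 ⇒ p=21, q=2
i=3: a=6 ⇒ p=137, q=13
i=4: a=1 ⇒ p=158, q=15
i=5: a=1 ⇒ p=295, q=28
fundamental: x₁=295, y₁=28  (since 87025 − 111·784 = 1)

295 28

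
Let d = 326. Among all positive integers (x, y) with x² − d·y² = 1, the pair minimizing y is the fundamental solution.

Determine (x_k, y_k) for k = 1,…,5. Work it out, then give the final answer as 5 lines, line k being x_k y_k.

325 18
211249 11700
137311525 7604982
89252280001 4943226600
58013844689125 3213089685018

√326 = [18; 18,36, …], period ℓ=2 (even) → k=1
a_0=18:  p_0=18·1+0=18,  q_0=18·0+1=1
a_1=18:  p_1=18·18+1=325,  q_1=18·1+0=18
→ (325, 18).  Check: 325²=105625, 326·18²=105624, difference 1.
(x_2, y_2) = (325·325 + 326·18·18, 325·18 + 18·325) = (211249, 11700)
(x_3, y_3) = (325·211249 + 326·18·11700, 325·11700 + 18·211249) = (137311525, 7604982)
(x_4, y_4) = (325·137311525 + 326·18·7604982, 325·7604982 + 18·137311525) = (89252280001, 4943226600)
(x_5, y_5) = (325·89252280001 + 326·18·4943226600, 325·4943226600 + 18·89252280001) = (58013844689125, 3213089685018)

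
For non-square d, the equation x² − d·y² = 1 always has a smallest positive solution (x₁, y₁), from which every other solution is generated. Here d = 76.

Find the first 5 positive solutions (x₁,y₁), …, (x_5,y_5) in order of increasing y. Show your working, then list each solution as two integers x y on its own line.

√76 = [8; 1,2,1,1,5,4,5,1,1,2,1,16, …], period ℓ=12 (even) → k=11
k=0  a_k=8  p_k/q_k = 8/1
…
k=3  a_k=1  p_k/q_k = 35/4
…
k=8  a_k=1  p_k/q_k = 8866/1017
k=9  a_k=1  p_k/q_k = 16311/1871
k=10  a_k=2  p_k/q_k = 41488/4759
k=11  a_k=1  p_k/q_k = 57799/6630
fundamental: x₁=57799, y₁=6630  (since 3340724401 − 76·43956900 = 1)
(x_2, y_2) = (57799·57799 + 76·6630·6630, 57799·6630 + 6630·57799) = (6681448801, 766414740)
(x_3, y_3) = (57799·6681448801 + 76·6630·766414740, 57799·766414740 + 6630·6681448801) = (772362118440199, 88596011107890)
(x_4, y_4) = (57799·772362118440199 + 76·6630·88596011107890, 57799·88596011107890 + 6630·772362118440199) = (89283516160768675201, 10241521691283453480)
(x_5, y_5) = (57799·89283516160768675201 + 76·6630·10241521691283453480, 57799·10241521691283453480 + 6630·89283516160768675201) = (10320995900380175197444999, 1183899424380388644273150)

57799 6630
6681448801 766414740
772362118440199 88596011107890
89283516160768675201 10241521691283453480
10320995900380175197444999 1183899424380388644273150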